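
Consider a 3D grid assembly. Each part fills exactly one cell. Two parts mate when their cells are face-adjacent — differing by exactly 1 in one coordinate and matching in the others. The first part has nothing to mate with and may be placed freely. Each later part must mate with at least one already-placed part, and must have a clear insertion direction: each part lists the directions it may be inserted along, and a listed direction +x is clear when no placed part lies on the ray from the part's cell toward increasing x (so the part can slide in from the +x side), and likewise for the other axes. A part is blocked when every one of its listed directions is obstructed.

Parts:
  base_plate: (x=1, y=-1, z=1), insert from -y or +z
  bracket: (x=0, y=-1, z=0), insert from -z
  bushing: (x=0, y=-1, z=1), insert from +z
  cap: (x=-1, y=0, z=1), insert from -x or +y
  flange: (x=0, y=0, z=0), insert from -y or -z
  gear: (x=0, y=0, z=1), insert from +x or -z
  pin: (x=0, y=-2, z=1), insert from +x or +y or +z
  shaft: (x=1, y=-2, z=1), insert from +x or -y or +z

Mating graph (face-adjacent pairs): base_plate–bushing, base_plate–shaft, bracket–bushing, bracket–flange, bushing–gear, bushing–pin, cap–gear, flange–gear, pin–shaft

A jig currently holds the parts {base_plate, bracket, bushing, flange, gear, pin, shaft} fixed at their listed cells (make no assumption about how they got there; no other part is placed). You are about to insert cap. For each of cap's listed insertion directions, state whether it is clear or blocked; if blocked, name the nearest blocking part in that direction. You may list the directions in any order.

-x: ray from cap(-1, 0, 1) has no placed part ⇒ clear
+y: ray from cap(-1, 0, 1) has no placed part ⇒ clear

+y: clear; -x: clear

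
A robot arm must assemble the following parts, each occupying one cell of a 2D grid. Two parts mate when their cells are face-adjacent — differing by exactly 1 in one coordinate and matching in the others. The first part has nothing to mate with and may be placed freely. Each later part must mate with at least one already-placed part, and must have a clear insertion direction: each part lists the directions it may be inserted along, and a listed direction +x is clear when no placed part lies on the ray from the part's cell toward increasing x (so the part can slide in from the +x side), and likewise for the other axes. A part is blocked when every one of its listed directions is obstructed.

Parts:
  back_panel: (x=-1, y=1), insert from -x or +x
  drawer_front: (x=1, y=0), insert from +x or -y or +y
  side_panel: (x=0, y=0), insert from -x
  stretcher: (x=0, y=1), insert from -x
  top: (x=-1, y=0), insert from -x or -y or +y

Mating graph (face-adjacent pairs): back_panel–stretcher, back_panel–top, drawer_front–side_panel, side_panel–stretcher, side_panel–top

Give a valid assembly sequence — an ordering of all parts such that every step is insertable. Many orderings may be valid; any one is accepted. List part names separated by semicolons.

1. drawer_front@(1, 0) [+x clear] — {drawer_front}
2. side_panel@(0, 0) [-x clear] — {drawer_front, side_panel}
3. top@(-1, 0) [-x clear] — {drawer_front, side_panel, top}
4. stretcher@(0, 1) [-x clear] — {drawer_front, side_panel, stretcher, top}
5. back_panel@(-1, 1) [-x clear] — {back_panel, drawer_front, side_panel, stretcher, top}

drawer_front; side_panel; top; stretcher; back_panel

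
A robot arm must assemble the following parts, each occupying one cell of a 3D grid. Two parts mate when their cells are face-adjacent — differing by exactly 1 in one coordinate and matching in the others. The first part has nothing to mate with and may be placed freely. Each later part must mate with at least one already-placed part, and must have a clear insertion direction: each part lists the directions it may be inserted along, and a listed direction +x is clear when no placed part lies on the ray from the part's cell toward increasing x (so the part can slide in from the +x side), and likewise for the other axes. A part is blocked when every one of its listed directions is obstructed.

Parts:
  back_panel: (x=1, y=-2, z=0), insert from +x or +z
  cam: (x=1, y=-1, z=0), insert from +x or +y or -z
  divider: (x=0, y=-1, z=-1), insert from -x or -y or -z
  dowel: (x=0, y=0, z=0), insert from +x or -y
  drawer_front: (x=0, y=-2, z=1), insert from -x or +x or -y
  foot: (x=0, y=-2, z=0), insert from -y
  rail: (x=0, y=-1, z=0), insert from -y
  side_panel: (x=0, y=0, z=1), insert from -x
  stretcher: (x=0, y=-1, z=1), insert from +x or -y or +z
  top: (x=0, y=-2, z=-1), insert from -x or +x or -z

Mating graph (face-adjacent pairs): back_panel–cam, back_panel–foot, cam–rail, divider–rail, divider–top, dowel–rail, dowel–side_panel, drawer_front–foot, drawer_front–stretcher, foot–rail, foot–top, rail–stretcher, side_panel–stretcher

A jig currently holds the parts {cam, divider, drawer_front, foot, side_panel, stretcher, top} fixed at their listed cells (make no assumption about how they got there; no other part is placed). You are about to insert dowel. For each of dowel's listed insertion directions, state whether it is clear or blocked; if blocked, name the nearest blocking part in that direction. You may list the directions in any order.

+x: clear; -y: blocked by foot

+x: ray from dowel(0, 0, 0) has no placed part ⇒ clear
-y: nearest on ray is foot@(0, -2, 0) ⇒ blocked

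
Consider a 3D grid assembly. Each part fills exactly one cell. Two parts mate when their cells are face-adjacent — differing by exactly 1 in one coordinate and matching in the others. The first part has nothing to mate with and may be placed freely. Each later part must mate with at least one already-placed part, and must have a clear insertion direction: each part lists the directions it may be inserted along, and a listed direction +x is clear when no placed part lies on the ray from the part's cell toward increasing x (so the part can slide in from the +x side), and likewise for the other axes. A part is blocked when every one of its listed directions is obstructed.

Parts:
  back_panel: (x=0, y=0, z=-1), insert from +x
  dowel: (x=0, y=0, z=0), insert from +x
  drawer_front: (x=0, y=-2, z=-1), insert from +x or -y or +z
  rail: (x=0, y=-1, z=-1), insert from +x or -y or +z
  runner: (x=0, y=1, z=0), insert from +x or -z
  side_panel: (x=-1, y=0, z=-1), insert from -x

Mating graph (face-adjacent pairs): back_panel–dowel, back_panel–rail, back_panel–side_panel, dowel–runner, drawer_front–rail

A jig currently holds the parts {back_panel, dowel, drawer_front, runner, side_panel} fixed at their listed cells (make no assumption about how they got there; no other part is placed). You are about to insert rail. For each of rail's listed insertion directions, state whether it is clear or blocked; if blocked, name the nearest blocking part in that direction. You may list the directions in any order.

+x: ray from rail(0, -1, -1) has no placed part ⇒ clear
-y: nearest on ray is drawer_front@(0, -2, -1) ⇒ blocked
+z: ray from rail(0, -1, -1) has no placed part ⇒ clear

+x: clear; +z: clear; -y: blocked by drawer_front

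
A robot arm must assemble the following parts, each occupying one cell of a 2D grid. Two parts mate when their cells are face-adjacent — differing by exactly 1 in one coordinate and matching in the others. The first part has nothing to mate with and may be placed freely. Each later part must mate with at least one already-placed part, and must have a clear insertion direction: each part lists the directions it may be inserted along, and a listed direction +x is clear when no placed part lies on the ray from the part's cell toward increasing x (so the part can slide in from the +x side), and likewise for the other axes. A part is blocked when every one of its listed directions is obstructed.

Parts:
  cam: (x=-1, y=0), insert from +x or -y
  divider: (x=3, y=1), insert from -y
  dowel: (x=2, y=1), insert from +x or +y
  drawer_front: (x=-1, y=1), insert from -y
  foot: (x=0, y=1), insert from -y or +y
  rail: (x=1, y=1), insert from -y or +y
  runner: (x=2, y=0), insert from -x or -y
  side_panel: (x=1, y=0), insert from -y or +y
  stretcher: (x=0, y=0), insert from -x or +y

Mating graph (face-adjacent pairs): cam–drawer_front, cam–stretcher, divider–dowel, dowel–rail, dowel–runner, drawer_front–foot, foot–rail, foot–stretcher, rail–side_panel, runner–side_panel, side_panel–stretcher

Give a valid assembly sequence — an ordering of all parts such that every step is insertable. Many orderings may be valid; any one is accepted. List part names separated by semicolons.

1. runner@(2, 0) [-x clear] — {runner}
2. dowel@(2, 1) [+x clear] — {dowel, runner}
3. rail@(1, 1) [-y clear] — {dowel, rail, runner}
4. side_panel@(1, 0) [-y clear] — {dowel, rail, runner, side_panel}
5. stretcher@(0, 0) [-x clear] — {dowel, rail, runner, side_panel, stretcher}
6. divider@(3, 1) [-y clear] — {divider, dowel, rail, runner, side_panel, stretcher}
7. foot@(0, 1) [+y clear] — {divider, dowel, foot, rail, runner, side_panel, stretcher}
8. drawer_front@(-1, 1) [-y clear] — {divider, dowel, drawer_front, foot, rail, runner, side_panel, stretcher}
9. cam@(-1, 0) [-y clear] — {cam, divider, dowel, drawer_front, foot, rail, runner, side_panel, stretcher}

runner; dowel; rail; side_panel; stretcher; divider; foot; drawer_front; cam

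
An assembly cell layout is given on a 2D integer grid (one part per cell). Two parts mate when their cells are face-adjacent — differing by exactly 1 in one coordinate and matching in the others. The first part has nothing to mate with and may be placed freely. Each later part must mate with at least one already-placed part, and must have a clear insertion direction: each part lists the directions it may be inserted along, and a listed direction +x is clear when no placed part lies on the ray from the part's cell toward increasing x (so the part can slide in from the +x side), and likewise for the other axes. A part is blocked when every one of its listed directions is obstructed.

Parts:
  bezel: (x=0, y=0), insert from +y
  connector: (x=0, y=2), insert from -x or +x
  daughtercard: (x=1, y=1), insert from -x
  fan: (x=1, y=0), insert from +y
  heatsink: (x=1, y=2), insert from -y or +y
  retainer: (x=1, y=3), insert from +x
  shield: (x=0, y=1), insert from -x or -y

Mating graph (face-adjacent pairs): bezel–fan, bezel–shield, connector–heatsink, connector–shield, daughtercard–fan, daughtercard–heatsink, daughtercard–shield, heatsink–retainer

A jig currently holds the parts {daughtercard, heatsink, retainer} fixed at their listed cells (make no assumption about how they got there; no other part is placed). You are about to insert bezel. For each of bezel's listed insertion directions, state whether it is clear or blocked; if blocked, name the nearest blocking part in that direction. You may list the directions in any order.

+y: ray from bezel(0, 0) has no placed part ⇒ clear

+y: clear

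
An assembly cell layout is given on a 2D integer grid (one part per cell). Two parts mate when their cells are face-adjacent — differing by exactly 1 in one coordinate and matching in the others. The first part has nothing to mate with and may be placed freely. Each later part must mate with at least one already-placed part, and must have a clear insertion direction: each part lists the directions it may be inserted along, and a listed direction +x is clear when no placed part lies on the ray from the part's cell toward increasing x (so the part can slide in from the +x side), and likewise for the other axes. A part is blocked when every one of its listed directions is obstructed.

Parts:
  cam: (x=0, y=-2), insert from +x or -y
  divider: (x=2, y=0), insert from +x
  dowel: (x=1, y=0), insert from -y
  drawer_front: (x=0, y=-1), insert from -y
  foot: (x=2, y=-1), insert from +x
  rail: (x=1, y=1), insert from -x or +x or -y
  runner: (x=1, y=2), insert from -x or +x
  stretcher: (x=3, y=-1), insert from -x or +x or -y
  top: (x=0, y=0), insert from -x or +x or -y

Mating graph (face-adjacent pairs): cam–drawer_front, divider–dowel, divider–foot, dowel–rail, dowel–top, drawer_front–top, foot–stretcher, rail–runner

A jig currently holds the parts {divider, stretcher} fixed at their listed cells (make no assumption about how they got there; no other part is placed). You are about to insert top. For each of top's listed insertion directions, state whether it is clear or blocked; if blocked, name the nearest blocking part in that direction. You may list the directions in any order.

+x: blocked by divider; -x: clear; -y: clear

-x: ray from top(0, 0) has no placed part ⇒ clear
+x: nearest on ray is divider@(2, 0) ⇒ blocked
-y: ray from top(0, 0) has no placed part ⇒ clear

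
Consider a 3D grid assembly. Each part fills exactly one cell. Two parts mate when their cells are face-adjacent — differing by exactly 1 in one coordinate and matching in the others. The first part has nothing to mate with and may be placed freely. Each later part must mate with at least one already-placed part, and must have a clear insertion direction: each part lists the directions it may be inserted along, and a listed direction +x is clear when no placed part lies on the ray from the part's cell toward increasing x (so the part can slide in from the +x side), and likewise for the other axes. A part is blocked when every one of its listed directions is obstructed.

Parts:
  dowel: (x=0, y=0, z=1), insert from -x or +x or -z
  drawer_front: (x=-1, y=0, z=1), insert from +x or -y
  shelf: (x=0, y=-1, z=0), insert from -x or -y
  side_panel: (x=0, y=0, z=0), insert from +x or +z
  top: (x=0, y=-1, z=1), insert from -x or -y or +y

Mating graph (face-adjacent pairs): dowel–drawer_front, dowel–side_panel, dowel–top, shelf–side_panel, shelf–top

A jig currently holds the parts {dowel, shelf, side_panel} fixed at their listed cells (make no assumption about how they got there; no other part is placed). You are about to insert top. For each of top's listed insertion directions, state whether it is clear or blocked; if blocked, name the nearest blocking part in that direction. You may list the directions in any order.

+y: blocked by dowel; -x: clear; -y: clear

-x: ray from top(0, -1, 1) has no placed part ⇒ clear
-y: ray from top(0, -1, 1) has no placed part ⇒ clear
+y: nearest on ray is dowel@(0, 0, 1) ⇒ blocked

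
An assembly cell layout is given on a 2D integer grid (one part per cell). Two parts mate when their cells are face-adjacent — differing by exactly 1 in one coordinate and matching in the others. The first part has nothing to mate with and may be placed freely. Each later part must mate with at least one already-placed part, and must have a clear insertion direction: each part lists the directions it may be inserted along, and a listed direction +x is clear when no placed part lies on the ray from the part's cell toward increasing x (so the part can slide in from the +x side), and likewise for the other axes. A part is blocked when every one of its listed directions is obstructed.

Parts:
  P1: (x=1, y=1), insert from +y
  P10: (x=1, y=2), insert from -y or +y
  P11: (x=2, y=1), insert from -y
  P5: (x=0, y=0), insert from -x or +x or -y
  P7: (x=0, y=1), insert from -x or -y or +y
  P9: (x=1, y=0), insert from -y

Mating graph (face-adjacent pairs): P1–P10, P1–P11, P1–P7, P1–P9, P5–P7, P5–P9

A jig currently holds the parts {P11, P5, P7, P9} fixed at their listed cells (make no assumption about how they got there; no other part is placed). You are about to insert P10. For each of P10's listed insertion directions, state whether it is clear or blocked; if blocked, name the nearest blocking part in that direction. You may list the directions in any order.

-y: nearest on ray is P9@(1, 0) ⇒ blocked
+y: ray from P10(1, 2) has no placed part ⇒ clear

+y: clear; -y: blocked by P9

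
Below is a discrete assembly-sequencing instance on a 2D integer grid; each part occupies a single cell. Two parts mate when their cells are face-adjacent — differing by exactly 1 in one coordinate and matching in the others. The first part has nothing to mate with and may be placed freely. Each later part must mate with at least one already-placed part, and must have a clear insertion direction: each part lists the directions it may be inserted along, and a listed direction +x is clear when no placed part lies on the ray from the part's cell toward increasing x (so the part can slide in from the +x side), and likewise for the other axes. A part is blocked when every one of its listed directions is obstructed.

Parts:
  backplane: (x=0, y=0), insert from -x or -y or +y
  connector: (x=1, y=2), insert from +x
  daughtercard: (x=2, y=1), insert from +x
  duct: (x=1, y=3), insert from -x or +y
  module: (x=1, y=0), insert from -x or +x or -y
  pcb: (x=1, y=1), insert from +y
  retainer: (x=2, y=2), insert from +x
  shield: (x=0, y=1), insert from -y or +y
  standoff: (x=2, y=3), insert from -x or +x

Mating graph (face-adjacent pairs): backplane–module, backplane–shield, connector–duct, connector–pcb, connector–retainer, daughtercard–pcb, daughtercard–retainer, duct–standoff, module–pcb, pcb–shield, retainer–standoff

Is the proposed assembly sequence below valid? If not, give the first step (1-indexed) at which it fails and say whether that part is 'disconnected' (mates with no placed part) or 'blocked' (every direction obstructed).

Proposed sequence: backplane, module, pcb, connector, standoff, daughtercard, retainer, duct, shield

Invalid at step 5 (disconnected)

1. backplane@(0, 0) [-x clear] — {backplane}
2. module@(1, 0) [+x clear] — {backplane, module}
3. pcb@(1, 1) [+y clear] — {backplane, module, pcb}
4. connector@(1, 2) [+x clear] — {backplane, connector, module, pcb}
5. standoff@(2, 3) — no placed neighbour ⇒ disconnected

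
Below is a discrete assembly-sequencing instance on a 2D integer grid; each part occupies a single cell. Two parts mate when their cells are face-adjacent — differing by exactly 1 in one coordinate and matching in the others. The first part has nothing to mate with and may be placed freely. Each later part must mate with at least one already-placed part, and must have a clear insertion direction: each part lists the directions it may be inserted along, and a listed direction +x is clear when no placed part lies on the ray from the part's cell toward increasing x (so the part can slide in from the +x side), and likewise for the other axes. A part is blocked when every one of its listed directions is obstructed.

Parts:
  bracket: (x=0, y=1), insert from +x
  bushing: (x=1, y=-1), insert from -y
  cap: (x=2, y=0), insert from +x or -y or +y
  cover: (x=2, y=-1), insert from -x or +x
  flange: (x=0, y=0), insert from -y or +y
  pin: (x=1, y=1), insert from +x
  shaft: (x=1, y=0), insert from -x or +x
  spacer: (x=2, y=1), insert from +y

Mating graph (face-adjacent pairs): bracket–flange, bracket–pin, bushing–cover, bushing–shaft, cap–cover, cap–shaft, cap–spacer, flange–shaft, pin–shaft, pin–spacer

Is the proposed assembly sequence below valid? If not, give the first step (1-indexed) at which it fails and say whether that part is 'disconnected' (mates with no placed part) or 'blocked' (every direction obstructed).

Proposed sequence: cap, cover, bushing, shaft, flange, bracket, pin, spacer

Valid

1. cap@(2, 0) [+x clear] — {cap}
2. cover@(2, -1) [-x clear] — {cap, cover}
3. bushing@(1, -1) [-y clear] — {bushing, cap, cover}
4. shaft@(1, 0) [-x clear] — {bushing, cap, cover, shaft}
5. flange@(0, 0) [-y clear] — {bushing, cap, cover, flange, shaft}
6. bracket@(0, 1) [+x clear] — {bracket, bushing, cap, cover, flange, shaft}
7. pin@(1, 1) [+x clear] — {bracket, bushing, cap, cover, flange, pin, shaft}
8. spacer@(2, 1) [+y clear] — {bracket, bushing, cap, cover, flange, pin, shaft, spacer}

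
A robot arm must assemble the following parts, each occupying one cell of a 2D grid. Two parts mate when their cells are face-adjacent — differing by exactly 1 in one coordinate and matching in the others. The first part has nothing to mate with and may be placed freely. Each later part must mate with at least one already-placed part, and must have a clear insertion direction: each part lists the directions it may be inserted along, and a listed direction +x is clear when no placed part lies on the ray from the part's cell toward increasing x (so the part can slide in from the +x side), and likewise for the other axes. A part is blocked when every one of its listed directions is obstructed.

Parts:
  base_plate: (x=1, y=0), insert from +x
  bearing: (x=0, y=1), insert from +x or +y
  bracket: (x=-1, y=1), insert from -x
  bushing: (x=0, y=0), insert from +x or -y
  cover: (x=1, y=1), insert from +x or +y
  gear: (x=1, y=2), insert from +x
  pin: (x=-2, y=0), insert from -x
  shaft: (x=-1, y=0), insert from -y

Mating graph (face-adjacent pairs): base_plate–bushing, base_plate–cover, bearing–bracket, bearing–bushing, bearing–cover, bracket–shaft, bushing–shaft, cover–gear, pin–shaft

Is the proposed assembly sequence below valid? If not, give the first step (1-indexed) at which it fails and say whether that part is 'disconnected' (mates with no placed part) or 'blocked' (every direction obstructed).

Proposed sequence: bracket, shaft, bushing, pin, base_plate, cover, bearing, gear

1. bracket@(-1, 1) [-x clear] — {bracket}
2. shaft@(-1, 0) [-y clear] — {bracket, shaft}
3. bushing@(0, 0) [+x clear] — {bracket, bushing, shaft}
4. pin@(-2, 0) [-x clear] — {bracket, bushing, pin, shaft}
5. base_plate@(1, 0) [+x clear] — {base_plate, bracket, bushing, pin, shaft}
6. cover@(1, 1) [+x clear] — {base_plate, bracket, bushing, cover, pin, shaft}
7. bearing@(0, 1) [+y clear] — {base_plate, bearing, bracket, bushing, cover, pin, shaft}
8. gear@(1, 2) [+x clear] — {base_plate, bearing, bracket, bushing, cover, gear, pin, shaft}

Valid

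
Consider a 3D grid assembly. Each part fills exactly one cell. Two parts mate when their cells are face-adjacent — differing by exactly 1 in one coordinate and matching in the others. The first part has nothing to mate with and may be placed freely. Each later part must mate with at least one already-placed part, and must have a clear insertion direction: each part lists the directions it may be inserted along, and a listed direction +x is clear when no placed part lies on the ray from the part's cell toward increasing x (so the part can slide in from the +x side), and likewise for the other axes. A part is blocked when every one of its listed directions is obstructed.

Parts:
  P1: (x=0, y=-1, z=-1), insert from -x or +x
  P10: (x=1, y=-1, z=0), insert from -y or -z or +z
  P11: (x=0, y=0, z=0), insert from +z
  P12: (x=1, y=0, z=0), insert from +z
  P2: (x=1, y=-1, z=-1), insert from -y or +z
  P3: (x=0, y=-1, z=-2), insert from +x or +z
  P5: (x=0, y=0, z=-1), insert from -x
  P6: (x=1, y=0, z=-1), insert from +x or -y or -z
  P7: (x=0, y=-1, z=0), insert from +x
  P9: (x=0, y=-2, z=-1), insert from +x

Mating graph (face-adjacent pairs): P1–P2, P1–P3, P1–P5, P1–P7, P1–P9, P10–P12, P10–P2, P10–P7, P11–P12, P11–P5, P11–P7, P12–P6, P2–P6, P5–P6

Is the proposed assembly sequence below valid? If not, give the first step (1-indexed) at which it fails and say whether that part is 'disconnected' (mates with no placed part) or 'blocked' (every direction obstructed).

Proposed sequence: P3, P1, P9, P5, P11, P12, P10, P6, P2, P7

Invalid at step 10 (blocked)

1. P3@(0, -1, -2) [+x clear] — {P3}
2. P1@(0, -1, -1) [-x clear] — {P1, P3}
3. P9@(0, -2, -1) [+x clear] — {P1, P3, P9}
4. P5@(0, 0, -1) [-x clear] — {P1, P3, P5, P9}
5. P11@(0, 0, 0) [+z clear] — {P1, P11, P3, P5, P9}
6. P12@(1, 0, 0) [+z clear] — {P1, P11, P12, P3, P5, P9}
7. P10@(1, -1, 0) [-y clear] — {P1, P10, P11, P12, P3, P5, P9}
8. P6@(1, 0, -1) [+x clear] — {P1, P10, P11, P12, P3, P5, P6, P9}
9. P2@(1, -1, -1) [-y clear] — {P1, P10, P11, P12, P2, P3, P5, P6, P9}
10. P7@(0, -1, 0) — +x all obstructed ⇒ blocked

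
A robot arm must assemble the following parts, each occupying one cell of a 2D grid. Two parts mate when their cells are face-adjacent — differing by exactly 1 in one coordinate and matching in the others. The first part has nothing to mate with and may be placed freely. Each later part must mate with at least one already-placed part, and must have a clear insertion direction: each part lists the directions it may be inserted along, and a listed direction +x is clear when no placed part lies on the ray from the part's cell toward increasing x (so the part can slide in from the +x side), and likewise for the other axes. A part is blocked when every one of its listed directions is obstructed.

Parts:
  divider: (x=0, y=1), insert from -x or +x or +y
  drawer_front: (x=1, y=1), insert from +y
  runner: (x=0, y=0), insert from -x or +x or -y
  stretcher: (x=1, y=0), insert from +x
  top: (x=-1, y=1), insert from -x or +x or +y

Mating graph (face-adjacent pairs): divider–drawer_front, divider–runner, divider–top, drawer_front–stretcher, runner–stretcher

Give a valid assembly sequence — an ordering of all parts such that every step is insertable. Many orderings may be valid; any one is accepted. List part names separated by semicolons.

1. runner@(0, 0) [-x clear] — {runner}
2. divider@(0, 1) [-x clear] — {divider, runner}
3. top@(-1, 1) [-x clear] — {divider, runner, top}
4. drawer_front@(1, 1) [+y clear] — {divider, drawer_front, runner, top}
5. stretcher@(1, 0) [+x clear] — {divider, drawer_front, runner, stretcher, top}

runner; divider; top; drawer_front; stretcher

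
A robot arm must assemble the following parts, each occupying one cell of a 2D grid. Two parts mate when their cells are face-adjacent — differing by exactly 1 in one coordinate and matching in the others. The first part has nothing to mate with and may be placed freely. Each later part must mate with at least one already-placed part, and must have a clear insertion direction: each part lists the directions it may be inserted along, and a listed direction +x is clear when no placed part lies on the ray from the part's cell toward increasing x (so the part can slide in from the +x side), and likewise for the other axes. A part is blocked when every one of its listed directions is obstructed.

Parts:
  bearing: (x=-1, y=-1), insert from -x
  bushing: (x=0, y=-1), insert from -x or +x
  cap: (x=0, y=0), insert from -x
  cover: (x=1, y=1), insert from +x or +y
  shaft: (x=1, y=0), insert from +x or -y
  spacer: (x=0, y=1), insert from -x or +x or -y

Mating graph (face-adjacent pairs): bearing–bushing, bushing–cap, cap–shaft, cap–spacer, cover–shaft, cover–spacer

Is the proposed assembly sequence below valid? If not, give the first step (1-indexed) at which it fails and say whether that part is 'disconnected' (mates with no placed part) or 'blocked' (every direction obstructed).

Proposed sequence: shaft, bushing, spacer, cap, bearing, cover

1. shaft@(1, 0) [+x clear] — {shaft}
2. bushing@(0, -1) — no placed neighbour ⇒ disconnected

Invalid at step 2 (disconnected)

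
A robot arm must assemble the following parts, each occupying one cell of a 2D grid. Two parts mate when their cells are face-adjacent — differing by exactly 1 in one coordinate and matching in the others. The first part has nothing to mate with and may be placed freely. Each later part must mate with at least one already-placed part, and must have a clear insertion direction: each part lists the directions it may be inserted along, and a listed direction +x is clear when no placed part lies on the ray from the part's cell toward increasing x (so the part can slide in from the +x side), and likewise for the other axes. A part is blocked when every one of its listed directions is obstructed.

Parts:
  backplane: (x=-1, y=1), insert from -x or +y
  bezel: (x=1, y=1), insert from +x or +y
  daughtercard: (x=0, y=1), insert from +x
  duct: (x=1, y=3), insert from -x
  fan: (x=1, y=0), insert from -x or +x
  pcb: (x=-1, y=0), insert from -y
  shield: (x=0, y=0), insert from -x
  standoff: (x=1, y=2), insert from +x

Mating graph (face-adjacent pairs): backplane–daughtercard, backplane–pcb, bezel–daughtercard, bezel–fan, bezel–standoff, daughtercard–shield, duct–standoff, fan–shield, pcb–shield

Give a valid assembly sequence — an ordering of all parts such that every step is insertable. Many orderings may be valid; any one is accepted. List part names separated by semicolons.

daughtercard; shield; backplane; bezel; pcb; standoff; fan; duct

1. daughtercard@(0, 1) [+x clear] — {daughtercard}
2. shield@(0, 0) [-x clear] — {daughtercard, shield}
3. backplane@(-1, 1) [-x clear] — {backplane, daughtercard, shield}
4. bezel@(1, 1) [+x clear] — {backplane, bezel, daughtercard, shield}
5. pcb@(-1, 0) [-y clear] — {backplane, bezel, daughtercard, pcb, shield}
6. standoff@(1, 2) [+x clear] — {backplane, bezel, daughtercard, pcb, shield, standoff}
7. fan@(1, 0) [+x clear] — {backplane, bezel, daughtercard, fan, pcb, shield, standoff}
8. duct@(1, 3) [-x clear] — {backplane, bezel, daughtercard, duct, fan, pcb, shield, standoff}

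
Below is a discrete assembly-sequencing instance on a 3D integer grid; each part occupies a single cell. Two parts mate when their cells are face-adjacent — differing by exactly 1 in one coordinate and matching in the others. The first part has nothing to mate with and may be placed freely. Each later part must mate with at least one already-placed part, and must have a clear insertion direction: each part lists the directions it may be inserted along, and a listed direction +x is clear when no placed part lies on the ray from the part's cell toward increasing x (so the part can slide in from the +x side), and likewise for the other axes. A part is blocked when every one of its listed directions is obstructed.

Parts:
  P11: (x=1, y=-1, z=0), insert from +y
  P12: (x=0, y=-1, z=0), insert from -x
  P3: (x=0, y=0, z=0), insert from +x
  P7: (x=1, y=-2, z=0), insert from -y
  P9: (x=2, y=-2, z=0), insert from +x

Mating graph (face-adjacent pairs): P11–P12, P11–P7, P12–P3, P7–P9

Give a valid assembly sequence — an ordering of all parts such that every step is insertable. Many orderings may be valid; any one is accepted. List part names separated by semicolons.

P9; P7; P11; P12; P3

1. P9@(2, -2, 0) [+x clear] — {P9}
2. P7@(1, -2, 0) [-y clear] — {P7, P9}
3. P11@(1, -1, 0) [+y clear] — {P11, P7, P9}
4. P12@(0, -1, 0) [-x clear] — {P11, P12, P7, P9}
5. P3@(0, 0, 0) [+x clear] — {P11, P12, P3, P7, P9}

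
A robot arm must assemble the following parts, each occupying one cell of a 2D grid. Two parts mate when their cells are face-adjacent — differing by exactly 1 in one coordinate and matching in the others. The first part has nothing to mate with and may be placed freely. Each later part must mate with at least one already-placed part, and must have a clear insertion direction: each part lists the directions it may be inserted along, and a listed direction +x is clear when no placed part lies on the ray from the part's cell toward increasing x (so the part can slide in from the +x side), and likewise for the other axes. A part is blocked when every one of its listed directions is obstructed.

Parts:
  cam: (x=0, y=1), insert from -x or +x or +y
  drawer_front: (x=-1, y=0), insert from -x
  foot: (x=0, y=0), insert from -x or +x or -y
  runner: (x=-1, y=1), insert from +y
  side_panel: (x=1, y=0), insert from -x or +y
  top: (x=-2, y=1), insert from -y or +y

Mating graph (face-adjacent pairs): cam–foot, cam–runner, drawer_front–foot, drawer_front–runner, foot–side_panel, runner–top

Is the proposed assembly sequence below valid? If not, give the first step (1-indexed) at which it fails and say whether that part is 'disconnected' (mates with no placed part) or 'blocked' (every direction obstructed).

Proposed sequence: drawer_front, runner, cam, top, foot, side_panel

1. drawer_front@(-1, 0) [-x clear] — {drawer_front}
2. runner@(-1, 1) [+y clear] — {drawer_front, runner}
3. cam@(0, 1) [+x clear] — {cam, drawer_front, runner}
4. top@(-2, 1) [-y clear] — {cam, drawer_front, runner, top}
5. foot@(0, 0) [+x clear] — {cam, drawer_front, foot, runner, top}
6. side_panel@(1, 0) [+y clear] — {cam, drawer_front, foot, runner, side_panel, top}

Valid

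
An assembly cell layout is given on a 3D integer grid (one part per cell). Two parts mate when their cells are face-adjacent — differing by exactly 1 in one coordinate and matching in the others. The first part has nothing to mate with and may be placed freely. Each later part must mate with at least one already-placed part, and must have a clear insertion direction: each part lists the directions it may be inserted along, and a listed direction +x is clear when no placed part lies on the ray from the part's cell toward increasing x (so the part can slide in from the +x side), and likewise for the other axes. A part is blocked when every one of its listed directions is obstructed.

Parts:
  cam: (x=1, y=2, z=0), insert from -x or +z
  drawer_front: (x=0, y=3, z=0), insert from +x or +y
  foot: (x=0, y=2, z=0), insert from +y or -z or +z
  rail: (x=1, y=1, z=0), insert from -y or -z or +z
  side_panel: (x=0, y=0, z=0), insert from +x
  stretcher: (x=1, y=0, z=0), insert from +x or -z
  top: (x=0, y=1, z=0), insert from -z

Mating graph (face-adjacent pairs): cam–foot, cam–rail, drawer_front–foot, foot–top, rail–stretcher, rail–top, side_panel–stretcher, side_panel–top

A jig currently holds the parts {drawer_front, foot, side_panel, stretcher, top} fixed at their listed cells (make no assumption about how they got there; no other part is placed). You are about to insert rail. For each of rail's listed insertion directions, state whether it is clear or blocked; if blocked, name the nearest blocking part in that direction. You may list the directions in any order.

-y: nearest on ray is stretcher@(1, 0, 0) ⇒ blocked
-z: ray from rail(1, 1, 0) has no placed part ⇒ clear
+z: ray from rail(1, 1, 0) has no placed part ⇒ clear

+z: clear; -y: blocked by stretcher; -z: clear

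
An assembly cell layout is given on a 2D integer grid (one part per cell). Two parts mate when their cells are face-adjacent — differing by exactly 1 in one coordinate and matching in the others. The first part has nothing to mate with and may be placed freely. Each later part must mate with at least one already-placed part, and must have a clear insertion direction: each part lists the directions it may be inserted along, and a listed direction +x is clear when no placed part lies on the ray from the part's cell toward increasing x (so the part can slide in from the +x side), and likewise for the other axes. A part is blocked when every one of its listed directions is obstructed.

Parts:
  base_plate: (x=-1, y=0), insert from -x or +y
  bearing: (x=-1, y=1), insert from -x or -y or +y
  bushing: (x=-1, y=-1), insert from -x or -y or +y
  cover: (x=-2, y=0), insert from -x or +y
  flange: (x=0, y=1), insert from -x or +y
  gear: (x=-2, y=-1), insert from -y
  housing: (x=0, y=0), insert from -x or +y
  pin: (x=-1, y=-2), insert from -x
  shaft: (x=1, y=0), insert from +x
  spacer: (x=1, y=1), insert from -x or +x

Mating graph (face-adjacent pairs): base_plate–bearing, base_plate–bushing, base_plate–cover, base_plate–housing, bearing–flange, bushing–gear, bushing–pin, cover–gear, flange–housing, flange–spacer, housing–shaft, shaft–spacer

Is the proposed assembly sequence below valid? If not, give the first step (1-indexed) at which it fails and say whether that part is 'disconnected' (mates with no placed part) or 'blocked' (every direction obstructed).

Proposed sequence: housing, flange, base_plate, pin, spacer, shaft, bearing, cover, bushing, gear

Invalid at step 4 (disconnected)

1. housing@(0, 0) [-x clear] — {housing}
2. flange@(0, 1) [-x clear] — {flange, housing}
3. base_plate@(-1, 0) [-x clear] — {base_plate, flange, housing}
4. pin@(-1, -2) — no placed neighbour ⇒ disconnected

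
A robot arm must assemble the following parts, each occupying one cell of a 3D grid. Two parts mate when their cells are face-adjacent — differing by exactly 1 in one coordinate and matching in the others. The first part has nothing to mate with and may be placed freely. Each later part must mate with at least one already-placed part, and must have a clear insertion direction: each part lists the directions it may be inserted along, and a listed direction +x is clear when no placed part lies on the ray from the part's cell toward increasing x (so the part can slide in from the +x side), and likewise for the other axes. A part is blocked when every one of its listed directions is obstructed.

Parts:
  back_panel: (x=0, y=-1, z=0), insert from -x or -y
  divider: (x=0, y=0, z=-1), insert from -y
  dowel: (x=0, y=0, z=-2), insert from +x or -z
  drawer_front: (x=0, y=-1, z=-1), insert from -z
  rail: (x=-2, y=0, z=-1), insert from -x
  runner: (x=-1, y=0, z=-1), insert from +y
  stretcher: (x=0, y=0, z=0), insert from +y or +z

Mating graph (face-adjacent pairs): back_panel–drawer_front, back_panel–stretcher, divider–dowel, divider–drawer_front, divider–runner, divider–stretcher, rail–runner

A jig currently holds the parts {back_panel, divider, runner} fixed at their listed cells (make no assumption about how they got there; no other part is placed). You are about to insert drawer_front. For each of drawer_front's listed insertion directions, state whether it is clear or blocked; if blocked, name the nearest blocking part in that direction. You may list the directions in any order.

-z: clear

-z: ray from drawer_front(0, -1, -1) has no placed part ⇒ clear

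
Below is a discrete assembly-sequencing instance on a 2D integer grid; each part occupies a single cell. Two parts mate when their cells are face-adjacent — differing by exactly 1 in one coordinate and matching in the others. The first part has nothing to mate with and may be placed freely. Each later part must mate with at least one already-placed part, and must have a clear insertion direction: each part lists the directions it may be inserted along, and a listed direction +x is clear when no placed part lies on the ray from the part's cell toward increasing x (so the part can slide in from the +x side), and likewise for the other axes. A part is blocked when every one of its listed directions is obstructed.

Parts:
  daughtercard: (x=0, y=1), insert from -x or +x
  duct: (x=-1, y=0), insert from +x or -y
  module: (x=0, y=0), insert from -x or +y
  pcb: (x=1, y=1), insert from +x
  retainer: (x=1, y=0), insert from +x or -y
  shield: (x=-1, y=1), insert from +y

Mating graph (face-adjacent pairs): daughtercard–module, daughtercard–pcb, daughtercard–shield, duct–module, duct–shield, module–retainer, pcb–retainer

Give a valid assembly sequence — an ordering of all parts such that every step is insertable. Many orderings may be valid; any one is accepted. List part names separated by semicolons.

1. retainer@(1, 0) [+x clear] — {retainer}
2. module@(0, 0) [-x clear] — {module, retainer}
3. daughtercard@(0, 1) [-x clear] — {daughtercard, module, retainer}
4. shield@(-1, 1) [+y clear] — {daughtercard, module, retainer, shield}
5. duct@(-1, 0) [-y clear] — {daughtercard, duct, module, retainer, shield}
6. pcb@(1, 1) [+x clear] — {daughtercard, duct, module, pcb, retainer, shield}

retainer; module; daughtercard; shield; duct; pcb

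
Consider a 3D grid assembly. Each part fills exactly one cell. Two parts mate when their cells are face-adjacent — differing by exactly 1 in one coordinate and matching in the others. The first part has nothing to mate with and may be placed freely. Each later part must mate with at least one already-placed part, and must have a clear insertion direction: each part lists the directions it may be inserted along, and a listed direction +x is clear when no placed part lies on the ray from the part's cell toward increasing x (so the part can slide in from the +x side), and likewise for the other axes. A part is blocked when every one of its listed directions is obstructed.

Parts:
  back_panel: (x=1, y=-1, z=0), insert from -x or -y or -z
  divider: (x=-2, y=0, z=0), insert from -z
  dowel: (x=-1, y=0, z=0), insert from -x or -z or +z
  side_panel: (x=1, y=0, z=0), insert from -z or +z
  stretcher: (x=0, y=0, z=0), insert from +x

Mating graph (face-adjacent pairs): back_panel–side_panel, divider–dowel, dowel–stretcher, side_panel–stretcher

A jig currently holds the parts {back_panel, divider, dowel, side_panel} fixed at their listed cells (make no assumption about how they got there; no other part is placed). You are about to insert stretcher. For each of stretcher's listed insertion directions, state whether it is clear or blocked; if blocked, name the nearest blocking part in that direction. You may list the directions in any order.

+x: nearest on ray is side_panel@(1, 0, 0) ⇒ blocked

+x: blocked by side_panel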